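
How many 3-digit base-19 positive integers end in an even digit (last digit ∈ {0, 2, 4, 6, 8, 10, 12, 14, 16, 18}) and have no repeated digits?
Last∈{0,2,4,6,8,10,12,14,16,18}. Last=0: 306. Last nonzero: 9×17×P(17,1) = 2601. Total = 2907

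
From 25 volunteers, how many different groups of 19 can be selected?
C(25,19) = 25!/(19!×6!) = 177100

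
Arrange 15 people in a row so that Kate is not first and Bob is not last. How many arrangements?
By inclusion-exclusion: 15! - 2×(15-1)! + (15-2)! = 1307674368000 - 174356582400 + 6227020800 = 1139544806400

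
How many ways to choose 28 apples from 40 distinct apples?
C(40,28) = 40!/(28!×12!) = 5586853480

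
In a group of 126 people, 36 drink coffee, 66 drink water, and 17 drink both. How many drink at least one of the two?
|A∪B| = |A| + |B| - |A∩B| = 36 + 66 - 17 = 85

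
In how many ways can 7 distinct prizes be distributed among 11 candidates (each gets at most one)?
P(11,7) = 11!/(11-7)! = 1663200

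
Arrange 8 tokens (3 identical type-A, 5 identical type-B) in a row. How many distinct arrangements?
8! / (3! × 5!) = 56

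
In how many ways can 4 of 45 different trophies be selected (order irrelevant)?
C(45,4) = 45!/(4!×41!) = 148995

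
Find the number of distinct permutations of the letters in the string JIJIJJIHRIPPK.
13! / (1! × 4! × 1! × 1! × 2! × 4!) = 5405400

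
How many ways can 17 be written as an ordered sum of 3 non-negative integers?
C(17+3-1, 3-1) = C(19, 2) = 171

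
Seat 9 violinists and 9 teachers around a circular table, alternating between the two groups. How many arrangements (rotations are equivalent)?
Fix one of the violinists: (9-1)! ways for the remaining violinists, × 9! ways for the teachers = 40320 × 362880 = 14631321600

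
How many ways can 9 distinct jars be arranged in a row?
9! = 362880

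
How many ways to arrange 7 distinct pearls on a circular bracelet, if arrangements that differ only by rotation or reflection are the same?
(7-1)!/2 = 720/2 = 360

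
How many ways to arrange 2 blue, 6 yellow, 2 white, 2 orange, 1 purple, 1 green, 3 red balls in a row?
17! / (2! × 6! × 2! × 2! × 1! × 1! × 3!) = 10291881600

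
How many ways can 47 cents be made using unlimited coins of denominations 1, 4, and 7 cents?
Coefficient of x^47 in 1/(1-x^1) · 1/(1-x^4) · 1/(1-x^7). Case on j = number of 7-cent coins (j = 0..6); remainder r = 47 - 7j is made from {1,4} in ⌊r/4⌋+1 ways. r = 47, 40, 33, 26, 19, 12, 5 → 12 + 11 + 9 + 7 + 5 + 4 + 2 = 50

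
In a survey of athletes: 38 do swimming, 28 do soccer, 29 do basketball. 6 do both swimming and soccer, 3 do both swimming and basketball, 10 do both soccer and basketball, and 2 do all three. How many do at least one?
|A∪B∪C| = 38+28+29-6-3-10+2 = 78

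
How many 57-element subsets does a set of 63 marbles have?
C(63,57) = 63!/(57!×6!) = 67945521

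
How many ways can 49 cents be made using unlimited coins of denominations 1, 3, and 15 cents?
Coefficient of x^49 in 1/(1-x^1) · 1/(1-x^3) · 1/(1-x^15). Case on j = number of 15-cent coins (j = 0..3); remainder r = 49 - 15j is made from {1,3} in ⌊r/3⌋+1 ways. r = 49, 34, 19, 4 → 17 + 12 + 7 + 2 = 38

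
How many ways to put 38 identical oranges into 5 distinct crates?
C(38+5-1, 5-1) = C(42, 4) = 111930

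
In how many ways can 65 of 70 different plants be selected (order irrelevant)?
C(70,65) = 70!/(65!×5!) = 12103014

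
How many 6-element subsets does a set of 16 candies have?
C(16,6) = 16!/(6!×10!) = 8008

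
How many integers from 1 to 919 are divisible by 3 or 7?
⌊919/3⌋ + ⌊919/7⌋ - ⌊919/21⌋ = 306 + 131 - 43 = 394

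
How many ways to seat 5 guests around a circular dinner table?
Circular: fix one position, arrange the rest. (5-1)! = 24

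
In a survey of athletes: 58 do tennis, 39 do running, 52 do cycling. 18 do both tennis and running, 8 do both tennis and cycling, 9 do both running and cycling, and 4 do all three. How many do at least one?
|A∪B∪C| = 58+39+52-18-8-9+4 = 118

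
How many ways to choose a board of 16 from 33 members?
C(33,16) = 33!/(16!×17!) = 1166803110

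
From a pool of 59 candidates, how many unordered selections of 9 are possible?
C(59,9) = 59!/(9!×50!) = 12565671261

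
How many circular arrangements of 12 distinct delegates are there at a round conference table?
Circular: fix one position, arrange the rest. (12-1)! = 39916800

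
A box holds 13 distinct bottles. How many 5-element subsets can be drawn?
C(13,5) = 13!/(5!×8!) = 1287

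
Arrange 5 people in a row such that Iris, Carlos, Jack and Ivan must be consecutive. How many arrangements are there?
Treat the 4 as one block: (5-4+1)! × 4! = 2 × 24 = 48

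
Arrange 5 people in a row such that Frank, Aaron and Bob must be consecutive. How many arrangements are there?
Treat the 3 as one block: (5-3+1)! × 3! = 6 × 6 = 36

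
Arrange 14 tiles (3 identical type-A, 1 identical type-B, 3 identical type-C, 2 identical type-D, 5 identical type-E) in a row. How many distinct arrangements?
14! / (3! × 1! × 3! × 2! × 5!) = 10090080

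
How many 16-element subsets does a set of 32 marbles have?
C(32,16) = 32!/(16!×16!) = 601080390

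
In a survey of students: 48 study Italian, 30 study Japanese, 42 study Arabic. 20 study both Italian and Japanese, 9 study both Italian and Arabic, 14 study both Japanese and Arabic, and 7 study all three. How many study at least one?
|A∪B∪C| = 48+30+42-20-9-14+7 = 84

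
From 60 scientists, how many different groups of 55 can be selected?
C(60,55) = 60!/(55!×5!) = 5461512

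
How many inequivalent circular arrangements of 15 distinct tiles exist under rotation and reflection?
(15-1)!/2 = 87178291200/2 = 43589145600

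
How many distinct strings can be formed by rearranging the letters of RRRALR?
6! / (1! × 4! × 1!) = 30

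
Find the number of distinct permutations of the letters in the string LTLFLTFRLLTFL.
13! / (3! × 6! × 3! × 1!) = 240240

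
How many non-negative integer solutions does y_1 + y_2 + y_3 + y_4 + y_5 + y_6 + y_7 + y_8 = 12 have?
C(12+8-1, 8-1) = C(19, 7) = 50388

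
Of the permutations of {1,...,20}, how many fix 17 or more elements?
Exactly j fixed points: C(20,j)·!(20-j); sum over j ≥ 17 (derangement numbers via !m = (m-1)·(!(m-1) + !(m-2)): !0..!3 = 1, 0, 1, 2). Σ_{j=17}^{20} C(20,j)·!(20-j) = C(20,17)·!3 + C(20,18)·!2 + C(20,19)·!1 + C(20,20)·!0 = 1140·2 + 190·1 + 20·0 + 1·1 = 2471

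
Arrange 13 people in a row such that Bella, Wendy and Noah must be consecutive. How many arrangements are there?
Treat the 3 as one block: (13-3+1)! × 3! = 39916800 × 6 = 239500800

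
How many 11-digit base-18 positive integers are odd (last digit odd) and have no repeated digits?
Last∈{1,3,5,7,9,11,13,15,17}. Last=0: 0. Last nonzero: 9×16×P(16,9) = 597793996800. Total = 597793996800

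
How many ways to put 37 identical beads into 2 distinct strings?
C(37+2-1, 2-1) = C(38, 1) = 38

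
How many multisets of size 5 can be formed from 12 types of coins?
C(5+12-1, 12-1) = C(16, 11) = 4368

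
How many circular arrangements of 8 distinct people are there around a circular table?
Circular: fix one position, arrange the rest. (8-1)! = 5040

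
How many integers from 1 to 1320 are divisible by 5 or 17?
⌊1320/5⌋ + ⌊1320/17⌋ - ⌊1320/85⌋ = 264 + 77 - 15 = 326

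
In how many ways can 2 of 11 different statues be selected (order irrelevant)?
C(11,2) = 11!/(2!×9!) = 55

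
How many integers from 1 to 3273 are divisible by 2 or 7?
⌊3273/2⌋ + ⌊3273/7⌋ - ⌊3273/14⌋ = 1636 + 467 - 233 = 1870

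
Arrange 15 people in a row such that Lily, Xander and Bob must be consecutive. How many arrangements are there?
Treat the 3 as one block: (15-3+1)! × 3! = 6227020800 × 6 = 37362124800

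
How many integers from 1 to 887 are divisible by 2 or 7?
⌊887/2⌋ + ⌊887/7⌋ - ⌊887/14⌋ = 443 + 126 - 63 = 506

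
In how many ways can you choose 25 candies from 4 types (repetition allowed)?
C(25+4-1, 4-1) = C(28, 3) = 3276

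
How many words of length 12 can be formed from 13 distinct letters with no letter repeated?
P(13,12) = 13!/(13-12)! = 6227020800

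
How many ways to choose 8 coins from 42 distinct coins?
C(42,8) = 42!/(8!×34!) = 118030185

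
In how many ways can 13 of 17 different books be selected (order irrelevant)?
C(17,13) = 17!/(13!×4!) = 2380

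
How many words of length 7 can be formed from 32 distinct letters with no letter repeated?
P(32,7) = 32!/(32-7)! = 16963914240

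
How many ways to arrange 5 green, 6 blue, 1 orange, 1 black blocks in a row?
13! / (5! × 6! × 1! × 1!) = 72072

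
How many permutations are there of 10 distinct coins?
10! = 3628800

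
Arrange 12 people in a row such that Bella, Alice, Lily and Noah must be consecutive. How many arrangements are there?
Treat the 4 as one block: (12-4+1)! × 4! = 362880 × 24 = 8709120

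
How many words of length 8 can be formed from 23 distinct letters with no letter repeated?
P(23,8) = 23!/(23-8)! = 19769460480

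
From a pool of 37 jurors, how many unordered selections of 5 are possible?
C(37,5) = 37!/(5!×32!) = 435897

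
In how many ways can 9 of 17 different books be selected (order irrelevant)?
C(17,9) = 17!/(9!×8!) = 24310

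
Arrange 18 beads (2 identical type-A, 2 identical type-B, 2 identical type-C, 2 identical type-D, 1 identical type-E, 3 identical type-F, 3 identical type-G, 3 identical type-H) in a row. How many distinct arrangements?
18! / (2! × 2! × 2! × 2! × 1! × 3! × 3! × 3!) = 1852538688000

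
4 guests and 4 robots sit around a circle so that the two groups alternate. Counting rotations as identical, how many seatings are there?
Fix one of the guests: (4-1)! ways for the remaining guests, × 4! ways for the robots = 6 × 24 = 144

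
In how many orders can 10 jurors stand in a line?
10! = 3628800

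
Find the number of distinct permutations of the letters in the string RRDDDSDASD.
10! / (2! × 2! × 1! × 5!) = 7560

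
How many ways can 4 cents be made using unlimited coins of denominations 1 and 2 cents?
Coefficient of x^4 in 1/(1-x^1) · 1/(1-x^2). Use j coins of 2 for j = 0..⌊4/2⌋ = 2, the rest in 1s: 2 + 1 = 3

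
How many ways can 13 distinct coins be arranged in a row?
13! = 6227020800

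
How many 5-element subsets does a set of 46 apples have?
C(46,5) = 46!/(5!×41!) = 1370754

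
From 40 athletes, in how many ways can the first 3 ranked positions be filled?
P(40,3) = 40!/(40-3)! = 59280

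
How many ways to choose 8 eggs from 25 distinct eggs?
C(25,8) = 25!/(8!×17!) = 1081575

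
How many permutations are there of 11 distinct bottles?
11! = 39916800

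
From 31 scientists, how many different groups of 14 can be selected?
C(31,14) = 31!/(14!×17!) = 265182525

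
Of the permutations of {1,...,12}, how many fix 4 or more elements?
Exactly j fixed points: C(12,j)·!(12-j); sum over j ≥ 4 (derangement numbers via !m = (m-1)·(!(m-1) + !(m-2)): !0..!8 = 1, 0, 1, 2, 9, 44, 265, 1854, 14833). Σ_{j=4}^{12} C(12,j)·!(12-j) = C(12,4)·!8 + C(12,5)·!7 + C(12,6)·!6 + C(12,7)·!5 + C(12,8)·!4 + C(12,9)·!3 + C(12,10)·!2 + C(12,11)·!1 + C(12,12)·!0 = 495·14833 + 792·1854 + 924·265 + 792·44 + 495·9 + 220·2 + 66·1 + 12·0 + 1·1 = 9095373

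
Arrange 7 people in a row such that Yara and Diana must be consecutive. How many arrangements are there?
Treat the 2 as one block: (7-2+1)! × 2! = 720 × 2 = 1440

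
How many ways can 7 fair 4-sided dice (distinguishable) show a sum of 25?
Coefficient of x^25 in (x + x² + ... + x^4)^7. By inclusion-exclusion on dice exceeding 4: Σ_j (-1)^j C(7,j)·C(25-1-4j, 6) = C(7,0)·C(24,6) - C(7,1)·C(20,6) + C(7,2)·C(16,6) - C(7,3)·C(12,6) + C(7,4)·C(8,6) = 1·134596 - 7·38760 + 21·8008 - 35·924 + 35·28 = 84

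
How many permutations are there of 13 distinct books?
13! = 6227020800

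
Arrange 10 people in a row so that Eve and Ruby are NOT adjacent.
Total - adjacent = 10! - (10-1)!×2 = 3628800 - 725760 = 2903040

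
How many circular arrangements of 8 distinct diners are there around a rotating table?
Circular: fix one position, arrange the rest. (8-1)! = 5040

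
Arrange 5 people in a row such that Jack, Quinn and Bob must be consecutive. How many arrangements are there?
Treat the 3 as one block: (5-3+1)! × 3! = 6 × 6 = 36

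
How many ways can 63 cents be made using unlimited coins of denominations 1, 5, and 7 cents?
Coefficient of x^63 in 1/(1-x^1) · 1/(1-x^5) · 1/(1-x^7). Case on j = number of 7-cent coins (j = 0..9); remainder r = 63 - 7j is made from {1,5} in ⌊r/5⌋+1 ways. r = 63, 56, 49, 42, 35, 28, 21, 14, 7, 0 → 13 + 12 + 10 + 9 + 8 + 6 + 5 + 3 + 2 + 1 = 69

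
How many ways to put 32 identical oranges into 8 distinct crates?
C(32+8-1, 8-1) = C(39, 7) = 15380937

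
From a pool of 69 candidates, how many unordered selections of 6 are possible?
C(69,6) = 69!/(6!×63!) = 119877472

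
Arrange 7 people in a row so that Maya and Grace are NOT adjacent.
Total - adjacent = 7! - (7-1)!×2 = 5040 - 1440 = 3600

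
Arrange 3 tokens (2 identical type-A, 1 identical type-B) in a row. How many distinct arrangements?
3! / (2! × 1!) = 3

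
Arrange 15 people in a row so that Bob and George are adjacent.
Treat as block: (15-1)! × 2! = 87178291200 × 2 = 174356582400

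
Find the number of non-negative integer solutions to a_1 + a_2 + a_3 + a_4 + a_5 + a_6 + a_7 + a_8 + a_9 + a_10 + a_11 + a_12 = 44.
C(44+12-1, 12-1) = C(55, 11) = 119653565850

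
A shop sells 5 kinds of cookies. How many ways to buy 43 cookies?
C(43+5-1, 5-1) = C(47, 4) = 178365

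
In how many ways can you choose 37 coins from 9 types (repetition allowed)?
C(37+9-1, 9-1) = C(45, 8) = 215553195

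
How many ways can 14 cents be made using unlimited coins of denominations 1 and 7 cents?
Coefficient of x^14 in 1/(1-x^1) · 1/(1-x^7). Use j coins of 7 for j = 0..⌊14/7⌋ = 2, the rest in 1s: 2 + 1 = 3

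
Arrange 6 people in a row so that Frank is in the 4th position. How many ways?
Fix one position: (6-1)! = 120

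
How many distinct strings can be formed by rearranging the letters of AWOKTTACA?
9! / (1! × 1! × 1! × 2! × 3! × 1!) = 30240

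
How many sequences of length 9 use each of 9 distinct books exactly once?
9! = 362880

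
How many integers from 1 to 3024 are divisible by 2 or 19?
⌊3024/2⌋ + ⌊3024/19⌋ - ⌊3024/38⌋ = 1512 + 159 - 79 = 1592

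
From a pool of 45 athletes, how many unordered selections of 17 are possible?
C(45,17) = 45!/(17!×28!) = 1103068603890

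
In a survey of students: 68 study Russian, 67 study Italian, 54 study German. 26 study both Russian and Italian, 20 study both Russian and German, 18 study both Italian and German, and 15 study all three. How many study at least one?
|A∪B∪C| = 68+67+54-26-20-18+15 = 140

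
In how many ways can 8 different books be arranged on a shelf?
8! = 40320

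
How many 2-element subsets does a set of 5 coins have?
C(5,2) = 5!/(2!×3!) = 10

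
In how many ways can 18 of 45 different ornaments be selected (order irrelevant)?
C(45,18) = 45!/(18!×27!) = 1715884494940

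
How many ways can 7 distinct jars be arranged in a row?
7! = 5040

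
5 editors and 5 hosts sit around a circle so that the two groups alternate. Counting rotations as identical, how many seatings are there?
Fix one of the editors: (5-1)! ways for the remaining editors, × 5! ways for the hosts = 24 × 120 = 2880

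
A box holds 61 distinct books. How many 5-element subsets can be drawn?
C(61,5) = 61!/(5!×56!) = 5949147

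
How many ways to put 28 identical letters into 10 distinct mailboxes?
C(28+10-1, 10-1) = C(37, 9) = 124403620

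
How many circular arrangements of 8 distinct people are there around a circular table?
Circular: fix one position, arrange the rest. (8-1)! = 5040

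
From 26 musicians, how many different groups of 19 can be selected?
C(26,19) = 26!/(19!×7!) = 657800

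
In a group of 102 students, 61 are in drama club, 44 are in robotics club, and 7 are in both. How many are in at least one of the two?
|A∪B| = |A| + |B| - |A∩B| = 61 + 44 - 7 = 98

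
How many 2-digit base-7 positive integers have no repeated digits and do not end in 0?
Last digit: 6 nonzero choices. First digit: 5 (nonzero, ≠last). Middle 0: P(5,0) = 1. Total = 30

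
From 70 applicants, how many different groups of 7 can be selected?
C(70,7) = 70!/(7!×63!) = 1198774720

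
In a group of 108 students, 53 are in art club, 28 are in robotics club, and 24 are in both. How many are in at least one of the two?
|A∪B| = |A| + |B| - |A∩B| = 53 + 28 - 24 = 57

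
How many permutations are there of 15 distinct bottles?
15! = 1307674368000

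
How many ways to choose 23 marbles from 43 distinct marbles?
C(43,23) = 43!/(23!×20!) = 960566918220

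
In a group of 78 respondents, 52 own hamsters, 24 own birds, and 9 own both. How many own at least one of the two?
|A∪B| = |A| + |B| - |A∩B| = 52 + 24 - 9 = 67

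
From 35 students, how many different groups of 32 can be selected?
C(35,32) = 35!/(32!×3!) = 6545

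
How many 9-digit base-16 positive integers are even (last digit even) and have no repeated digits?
Last∈{0,2,4,6,8,10,12,14}. Last=0: 259459200. Last nonzero: 7×14×P(14,7) = 1695133440. Total = 1954592640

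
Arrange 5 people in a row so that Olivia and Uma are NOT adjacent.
Total - adjacent = 5! - (5-1)!×2 = 120 - 48 = 72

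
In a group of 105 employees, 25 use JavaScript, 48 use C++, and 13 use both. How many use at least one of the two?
|A∪B| = |A| + |B| - |A∩B| = 25 + 48 - 13 = 60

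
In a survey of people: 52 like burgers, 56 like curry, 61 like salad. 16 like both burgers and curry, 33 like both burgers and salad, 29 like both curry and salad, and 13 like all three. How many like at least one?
|A∪B∪C| = 52+56+61-16-33-29+13 = 104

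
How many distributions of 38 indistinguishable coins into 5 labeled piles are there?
C(38+5-1, 5-1) = C(42, 4) = 111930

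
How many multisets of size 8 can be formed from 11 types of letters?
C(8+11-1, 11-1) = C(18, 10) = 43758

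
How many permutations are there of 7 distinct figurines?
7! = 5040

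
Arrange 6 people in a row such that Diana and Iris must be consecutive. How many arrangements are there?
Treat the 2 as one block: (6-2+1)! × 2! = 120 × 2 = 240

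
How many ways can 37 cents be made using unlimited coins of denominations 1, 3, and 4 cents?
Coefficient of x^37 in 1/(1-x^1) · 1/(1-x^3) · 1/(1-x^4). Case on j = number of 4-cent coins (j = 0..9); remainder r = 37 - 4j is made from {1,3} in ⌊r/3⌋+1 ways. r = 37, 33, 29, 25, 21, 17, 13, 9, 5, 1 → 13 + 12 + 10 + 9 + 8 + 6 + 5 + 4 + 2 + 1 = 70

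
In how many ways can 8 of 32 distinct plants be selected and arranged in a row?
P(32,8) = 32!/(32-8)! = 424097856000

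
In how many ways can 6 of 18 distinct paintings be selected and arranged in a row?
P(18,6) = 18!/(18-6)! = 13366080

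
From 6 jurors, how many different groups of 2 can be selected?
C(6,2) = 6!/(2!×4!) = 15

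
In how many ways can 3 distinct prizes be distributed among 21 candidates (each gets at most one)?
P(21,3) = 21!/(21-3)! = 7980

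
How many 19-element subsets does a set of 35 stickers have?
C(35,19) = 35!/(19!×16!) = 4059928950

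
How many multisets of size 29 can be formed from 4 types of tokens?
C(29+4-1, 4-1) = C(32, 3) = 4960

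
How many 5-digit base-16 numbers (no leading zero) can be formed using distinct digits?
First digit: 15 choices (nonzero). Then descending: 15 × 15 × 14 × 13 × 12 = 491400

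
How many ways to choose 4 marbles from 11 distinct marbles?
C(11,4) = 11!/(4!×7!) = 330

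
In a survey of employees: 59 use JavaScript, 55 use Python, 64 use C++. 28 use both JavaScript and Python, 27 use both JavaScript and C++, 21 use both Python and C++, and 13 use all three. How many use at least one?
|A∪B∪C| = 59+55+64-28-27-21+13 = 115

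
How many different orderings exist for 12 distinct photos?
12! = 479001600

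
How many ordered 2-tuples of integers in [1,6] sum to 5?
Coefficient of x^5 in (x + x² + ... + x^6)^2. By inclusion-exclusion on dice exceeding 6: Σ_j (-1)^j C(2,j)·C(5-1-6j, 1) = C(2,0)·C(4,1) = 1·4 = 4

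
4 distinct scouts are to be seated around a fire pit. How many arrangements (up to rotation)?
Circular: fix one position, arrange the rest. (4-1)! = 6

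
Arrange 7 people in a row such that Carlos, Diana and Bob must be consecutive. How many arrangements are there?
Treat the 3 as one block: (7-3+1)! × 3! = 120 × 6 = 720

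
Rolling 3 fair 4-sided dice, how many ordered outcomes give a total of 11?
Coefficient of x^11 in (x + x² + ... + x^4)^3. By inclusion-exclusion on dice exceeding 4: Σ_j (-1)^j C(3,j)·C(11-1-4j, 2) = C(3,0)·C(10,2) - C(3,1)·C(6,2) + C(3,2)·C(2,2) = 1·45 - 3·15 + 3·1 = 3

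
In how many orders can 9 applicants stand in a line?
9! = 362880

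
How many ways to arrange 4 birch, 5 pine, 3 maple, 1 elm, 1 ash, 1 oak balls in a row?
15! / (4! × 5! × 3! × 1! × 1! × 1!) = 75675600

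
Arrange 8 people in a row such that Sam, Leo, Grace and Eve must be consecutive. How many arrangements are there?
Treat the 4 as one block: (8-4+1)! × 4! = 120 × 24 = 2880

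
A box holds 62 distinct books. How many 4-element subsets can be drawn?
C(62,4) = 62!/(4!×58!) = 557845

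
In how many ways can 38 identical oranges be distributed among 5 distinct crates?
C(38+5-1, 5-1) = C(42, 4) = 111930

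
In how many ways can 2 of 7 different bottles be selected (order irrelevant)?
C(7,2) = 7!/(2!×5!) = 21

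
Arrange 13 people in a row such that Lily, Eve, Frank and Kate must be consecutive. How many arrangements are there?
Treat the 4 as one block: (13-4+1)! × 4! = 3628800 × 24 = 87091200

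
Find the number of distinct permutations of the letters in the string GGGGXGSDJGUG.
12! / (1! × 1! × 1! × 7! × 1! × 1!) = 95040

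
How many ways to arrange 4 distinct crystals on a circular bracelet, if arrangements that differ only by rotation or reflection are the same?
(4-1)!/2 = 6/2 = 3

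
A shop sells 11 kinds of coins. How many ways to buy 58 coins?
C(58+11-1, 11-1) = C(68, 10) = 290752384208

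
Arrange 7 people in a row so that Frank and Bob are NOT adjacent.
Total - adjacent = 7! - (7-1)!×2 = 5040 - 1440 = 3600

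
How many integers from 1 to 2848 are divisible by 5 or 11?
⌊2848/5⌋ + ⌊2848/11⌋ - ⌊2848/55⌋ = 569 + 258 - 51 = 776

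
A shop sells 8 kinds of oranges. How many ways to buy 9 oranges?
C(9+8-1, 8-1) = C(16, 7) = 11440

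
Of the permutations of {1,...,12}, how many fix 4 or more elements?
Exactly j fixed points: C(12,j)·!(12-j); sum over j ≥ 4 (derangement numbers via !m = (m-1)·(!(m-1) + !(m-2)): !0..!8 = 1, 0, 1, 2, 9, 44, 265, 1854, 14833). Σ_{j=4}^{12} C(12,j)·!(12-j) = C(12,4)·!8 + C(12,5)·!7 + C(12,6)·!6 + C(12,7)·!5 + C(12,8)·!4 + C(12,9)·!3 + C(12,10)·!2 + C(12,11)·!1 + C(12,12)·!0 = 495·14833 + 792·1854 + 924·265 + 792·44 + 495·9 + 220·2 + 66·1 + 12·0 + 1·1 = 9095373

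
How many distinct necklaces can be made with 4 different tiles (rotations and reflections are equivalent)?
(4-1)!/2 = 6/2 = 3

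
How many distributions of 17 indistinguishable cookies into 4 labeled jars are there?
C(17+4-1, 4-1) = C(20, 3) = 1140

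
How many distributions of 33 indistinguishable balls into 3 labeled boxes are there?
C(33+3-1, 3-1) = C(35, 2) = 595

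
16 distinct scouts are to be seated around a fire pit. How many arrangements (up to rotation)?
Circular: fix one position, arrange the rest. (16-1)! = 1307674368000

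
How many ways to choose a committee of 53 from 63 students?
C(63,53) = 63!/(53!×10!) = 127805525001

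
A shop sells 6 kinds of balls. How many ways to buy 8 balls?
C(8+6-1, 6-1) = C(13, 5) = 1287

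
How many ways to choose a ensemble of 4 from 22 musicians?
C(22,4) = 22!/(4!×18!) = 7315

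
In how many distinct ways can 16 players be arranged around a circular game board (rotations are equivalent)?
Circular: fix one position, arrange the rest. (16-1)! = 1307674368000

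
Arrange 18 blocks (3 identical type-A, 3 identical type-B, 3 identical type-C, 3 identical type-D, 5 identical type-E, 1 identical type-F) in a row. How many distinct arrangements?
18! / (3! × 3! × 3! × 3! × 5! × 1!) = 41167526400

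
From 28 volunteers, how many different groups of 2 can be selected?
C(28,2) = 28!/(2!×26!) = 378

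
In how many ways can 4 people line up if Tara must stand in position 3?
Fix one position: (4-1)! = 6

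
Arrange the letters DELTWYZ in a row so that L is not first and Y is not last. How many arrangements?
By inclusion-exclusion: 7! - 2×(7-1)! + (7-2)! = 5040 - 1440 + 120 = 3720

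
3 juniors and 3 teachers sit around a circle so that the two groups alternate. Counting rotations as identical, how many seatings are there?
Fix one of the juniors: (3-1)! ways for the remaining juniors, × 3! ways for the teachers = 2 × 6 = 12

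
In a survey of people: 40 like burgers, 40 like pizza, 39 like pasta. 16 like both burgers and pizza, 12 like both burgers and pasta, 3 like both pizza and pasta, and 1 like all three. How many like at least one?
|A∪B∪C| = 40+40+39-16-12-3+1 = 89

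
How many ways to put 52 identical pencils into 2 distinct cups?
C(52+2-1, 2-1) = C(53, 1) = 53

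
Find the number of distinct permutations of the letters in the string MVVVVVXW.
8! / (1! × 1! × 5! × 1!) = 336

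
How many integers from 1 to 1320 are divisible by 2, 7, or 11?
⌊1320/2⌋+⌊1320/7⌋+⌊1320/11⌋ - ⌊1320/14⌋-⌊1320/22⌋-⌊1320/77⌋ + ⌊1320/154⌋ = 660+188+120 - 94-60-17 + 8 = 805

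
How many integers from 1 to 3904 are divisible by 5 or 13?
⌊3904/5⌋ + ⌊3904/13⌋ - ⌊3904/65⌋ = 780 + 300 - 60 = 1020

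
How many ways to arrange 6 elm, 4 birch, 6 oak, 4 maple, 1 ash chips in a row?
21! / (6! × 4! × 6! × 4! × 1!) = 171102531600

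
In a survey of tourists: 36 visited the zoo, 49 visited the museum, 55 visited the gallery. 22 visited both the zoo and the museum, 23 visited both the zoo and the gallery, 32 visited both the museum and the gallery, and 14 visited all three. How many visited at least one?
|A∪B∪C| = 36+49+55-22-23-32+14 = 77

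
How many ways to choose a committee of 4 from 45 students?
C(45,4) = 45!/(4!×41!) = 148995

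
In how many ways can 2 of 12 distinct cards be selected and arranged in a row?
P(12,2) = 12!/(12-2)! = 132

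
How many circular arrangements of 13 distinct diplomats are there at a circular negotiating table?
Circular: fix one position, arrange the rest. (13-1)! = 479001600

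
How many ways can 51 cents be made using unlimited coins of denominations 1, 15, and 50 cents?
Coefficient of x^51 in 1/(1-x^1) · 1/(1-x^15) · 1/(1-x^50). Case on j = number of 50-cent coins (j = 0..1); remainder r = 51 - 50j is made from {1,15} in ⌊r/15⌋+1 ways. r = 51, 1 → 4 + 1 = 5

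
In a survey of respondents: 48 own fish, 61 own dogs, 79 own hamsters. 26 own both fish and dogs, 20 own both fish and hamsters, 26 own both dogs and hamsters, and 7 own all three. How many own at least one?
|A∪B∪C| = 48+61+79-26-20-26+7 = 123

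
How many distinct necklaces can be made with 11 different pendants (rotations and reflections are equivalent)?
(11-1)!/2 = 3628800/2 = 1814400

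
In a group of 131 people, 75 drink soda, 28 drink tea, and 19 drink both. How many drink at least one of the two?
|A∪B| = |A| + |B| - |A∩B| = 75 + 28 - 19 = 84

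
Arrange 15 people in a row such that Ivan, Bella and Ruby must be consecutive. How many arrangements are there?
Treat the 3 as one block: (15-3+1)! × 3! = 6227020800 × 6 = 37362124800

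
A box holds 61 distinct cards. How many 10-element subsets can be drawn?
C(61,10) = 61!/(10!×51!) = 90177170226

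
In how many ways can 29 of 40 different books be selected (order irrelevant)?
C(40,29) = 40!/(29!×11!) = 2311801440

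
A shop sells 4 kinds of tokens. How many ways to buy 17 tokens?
C(17+4-1, 4-1) = C(20, 3) = 1140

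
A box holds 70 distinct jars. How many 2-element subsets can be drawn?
C(70,2) = 70!/(2!×68!) = 2415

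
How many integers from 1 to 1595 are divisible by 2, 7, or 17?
⌊1595/2⌋+⌊1595/7⌋+⌊1595/17⌋ - ⌊1595/14⌋-⌊1595/34⌋-⌊1595/119⌋ + ⌊1595/238⌋ = 797+227+93 - 113-46-13 + 6 = 951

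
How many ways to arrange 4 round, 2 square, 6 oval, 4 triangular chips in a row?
16! / (4! × 2! × 6! × 4!) = 25225200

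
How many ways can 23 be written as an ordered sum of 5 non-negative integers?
C(23+5-1, 5-1) = C(27, 4) = 17550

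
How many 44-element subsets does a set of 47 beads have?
C(47,44) = 47!/(44!×3!) = 16215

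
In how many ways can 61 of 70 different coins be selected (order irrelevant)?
C(70,61) = 70!/(61!×9!) = 65033528560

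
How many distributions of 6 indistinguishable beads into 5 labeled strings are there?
C(6+5-1, 5-1) = C(10, 4) = 210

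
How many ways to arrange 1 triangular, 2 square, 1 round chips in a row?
4! / (1! × 2! × 1!) = 12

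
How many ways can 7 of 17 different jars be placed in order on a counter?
P(17,7) = 17!/(17-7)! = 98017920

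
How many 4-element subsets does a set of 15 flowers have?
C(15,4) = 15!/(4!×11!) = 1365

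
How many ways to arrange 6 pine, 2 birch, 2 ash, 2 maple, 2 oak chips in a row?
14! / (6! × 2! × 2! × 2! × 2!) = 7567560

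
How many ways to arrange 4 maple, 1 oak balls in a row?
5! / (4! × 1!) = 5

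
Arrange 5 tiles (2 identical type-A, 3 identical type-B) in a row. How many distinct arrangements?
5! / (2! × 3!) = 10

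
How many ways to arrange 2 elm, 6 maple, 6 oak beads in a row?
14! / (2! × 6! × 6!) = 84084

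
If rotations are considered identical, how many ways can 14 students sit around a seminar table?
Circular: fix one position, arrange the rest. (14-1)! = 6227020800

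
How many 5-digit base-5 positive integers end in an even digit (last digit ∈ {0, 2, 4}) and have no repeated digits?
Last∈{0,2,4}. Last=0: 24. Last nonzero: 2×3×P(3,3) = 36. Total = 60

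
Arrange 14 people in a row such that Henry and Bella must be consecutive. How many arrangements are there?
Treat the 2 as one block: (14-2+1)! × 2! = 6227020800 × 2 = 12454041600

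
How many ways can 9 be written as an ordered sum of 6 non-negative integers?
C(9+6-1, 6-1) = C(14, 5) = 2002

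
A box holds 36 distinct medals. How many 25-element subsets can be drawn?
C(36,25) = 36!/(25!×11!) = 600805296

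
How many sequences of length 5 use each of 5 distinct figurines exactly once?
5! = 120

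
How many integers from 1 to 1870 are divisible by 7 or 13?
⌊1870/7⌋ + ⌊1870/13⌋ - ⌊1870/91⌋ = 267 + 143 - 20 = 390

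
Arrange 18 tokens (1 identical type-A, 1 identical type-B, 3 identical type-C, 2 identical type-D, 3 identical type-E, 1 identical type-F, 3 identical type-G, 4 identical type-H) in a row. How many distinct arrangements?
18! / (1! × 1! × 3! × 2! × 3! × 1! × 3! × 4!) = 617512896000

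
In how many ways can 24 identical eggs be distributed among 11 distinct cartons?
C(24+11-1, 11-1) = C(34, 10) = 131128140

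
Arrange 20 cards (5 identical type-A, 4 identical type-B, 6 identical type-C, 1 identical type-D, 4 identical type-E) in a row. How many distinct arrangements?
20! / (5! × 4! × 6! × 1! × 4!) = 48886437600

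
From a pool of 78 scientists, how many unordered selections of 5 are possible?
C(78,5) = 78!/(5!×73!) = 21111090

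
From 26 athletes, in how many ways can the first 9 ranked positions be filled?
P(26,9) = 26!/(26-9)! = 1133836704000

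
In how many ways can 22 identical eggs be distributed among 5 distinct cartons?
C(22+5-1, 5-1) = C(26, 4) = 14950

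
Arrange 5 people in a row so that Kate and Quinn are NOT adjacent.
Total - adjacent = 5! - (5-1)!×2 = 120 - 48 = 72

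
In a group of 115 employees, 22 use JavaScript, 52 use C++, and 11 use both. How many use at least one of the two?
|A∪B| = |A| + |B| - |A∩B| = 22 + 52 - 11 = 63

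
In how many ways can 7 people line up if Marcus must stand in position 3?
Fix one position: (7-1)! = 720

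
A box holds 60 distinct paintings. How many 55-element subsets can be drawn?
C(60,55) = 60!/(55!×5!) = 5461512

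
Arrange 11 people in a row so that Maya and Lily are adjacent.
Treat as block: (11-1)! × 2! = 3628800 × 2 = 7257600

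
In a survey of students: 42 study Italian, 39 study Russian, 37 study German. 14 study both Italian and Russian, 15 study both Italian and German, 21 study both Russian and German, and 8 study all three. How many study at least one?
|A∪B∪C| = 42+39+37-14-15-21+8 = 76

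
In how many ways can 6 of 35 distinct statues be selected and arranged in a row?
P(35,6) = 35!/(35-6)! = 1168675200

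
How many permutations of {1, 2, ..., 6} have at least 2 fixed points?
Exactly j fixed points: C(6,j)·!(6-j); sum over j ≥ 2 (derangement numbers via !m = (m-1)·(!(m-1) + !(m-2)): !0..!4 = 1, 0, 1, 2, 9). Σ_{j=2}^{6} C(6,j)·!(6-j) = C(6,2)·!4 + C(6,3)·!3 + C(6,4)·!2 + C(6,5)·!1 + C(6,6)·!0 = 15·9 + 20·2 + 15·1 + 6·0 + 1·1 = 191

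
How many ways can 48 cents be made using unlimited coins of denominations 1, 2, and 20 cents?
Coefficient of x^48 in 1/(1-x^1) · 1/(1-x^2) · 1/(1-x^20). Case on j = number of 20-cent coins (j = 0..2); remainder r = 48 - 20j is made from {1,2} in ⌊r/2⌋+1 ways. r = 48, 28, 8 → 25 + 15 + 5 = 45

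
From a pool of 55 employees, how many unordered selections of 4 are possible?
C(55,4) = 55!/(4!×51!) = 341055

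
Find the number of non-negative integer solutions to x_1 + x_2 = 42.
C(42+2-1, 2-1) = C(43, 1) = 43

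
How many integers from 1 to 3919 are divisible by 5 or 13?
⌊3919/5⌋ + ⌊3919/13⌋ - ⌊3919/65⌋ = 783 + 301 - 60 = 1024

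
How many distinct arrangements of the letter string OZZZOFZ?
7! / (4! × 1! × 2!) = 105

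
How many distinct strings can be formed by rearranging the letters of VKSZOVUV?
8! / (1! × 1! × 1! × 1! × 1! × 3!) = 6720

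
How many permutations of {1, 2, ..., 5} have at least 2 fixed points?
Exactly j fixed points: C(5,j)·!(5-j); sum over j ≥ 2 (derangement numbers via !m = (m-1)·(!(m-1) + !(m-2)): !0..!3 = 1, 0, 1, 2). Σ_{j=2}^{5} C(5,j)·!(5-j) = C(5,2)·!3 + C(5,3)·!2 + C(5,4)·!1 + C(5,5)·!0 = 10·2 + 10·1 + 5·0 + 1·1 = 31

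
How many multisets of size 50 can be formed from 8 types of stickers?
C(50+8-1, 8-1) = C(57, 7) = 264385836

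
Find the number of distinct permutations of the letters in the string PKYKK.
5! / (3! × 1! × 1!) = 20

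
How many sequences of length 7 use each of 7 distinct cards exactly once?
7! = 5040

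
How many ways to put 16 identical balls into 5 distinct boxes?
C(16+5-1, 5-1) = C(20, 4) = 4845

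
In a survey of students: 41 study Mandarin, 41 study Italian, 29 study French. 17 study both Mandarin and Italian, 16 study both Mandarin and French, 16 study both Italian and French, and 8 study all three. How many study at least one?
|A∪B∪C| = 41+41+29-17-16-16+8 = 70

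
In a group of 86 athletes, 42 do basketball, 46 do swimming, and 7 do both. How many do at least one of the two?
|A∪B| = |A| + |B| - |A∩B| = 42 + 46 - 7 = 81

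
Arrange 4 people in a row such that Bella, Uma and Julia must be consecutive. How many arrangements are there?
Treat the 3 as one block: (4-3+1)! × 3! = 2 × 6 = 12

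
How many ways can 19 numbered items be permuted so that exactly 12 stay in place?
Choose the 12 fixed points C(19,12) = 50388, derange the rest: !7 = Σ_{j=0}^{7} (-1)^j·7!/j! = 5040 - 5040 + 2520 - 840 + 210 - 42 + 7 - 1 = 1854. Product = 50388 × 1854 = 93419352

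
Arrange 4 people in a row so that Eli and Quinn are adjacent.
Treat as block: (4-1)! × 2! = 6 × 2 = 12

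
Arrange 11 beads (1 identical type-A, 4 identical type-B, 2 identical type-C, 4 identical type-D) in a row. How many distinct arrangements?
11! / (1! × 4! × 2! × 4!) = 34650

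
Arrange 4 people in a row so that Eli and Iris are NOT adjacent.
Total - adjacent = 4! - (4-1)!×2 = 24 - 12 = 12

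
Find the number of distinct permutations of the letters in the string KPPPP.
5! / (4! × 1!) = 5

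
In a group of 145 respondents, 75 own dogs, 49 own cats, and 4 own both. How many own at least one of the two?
|A∪B| = |A| + |B| - |A∩B| = 75 + 49 - 4 = 120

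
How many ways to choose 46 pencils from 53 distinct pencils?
C(53,46) = 53!/(46!×7!) = 154143080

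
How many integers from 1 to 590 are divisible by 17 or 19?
⌊590/17⌋ + ⌊590/19⌋ - ⌊590/323⌋ = 34 + 31 - 1 = 64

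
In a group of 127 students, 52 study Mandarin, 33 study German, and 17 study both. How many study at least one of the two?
|A∪B| = |A| + |B| - |A∩B| = 52 + 33 - 17 = 68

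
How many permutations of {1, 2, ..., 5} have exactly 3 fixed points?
Choose the 3 fixed points C(5,3) = 10, derange the rest: !2 = Σ_{j=0}^{2} (-1)^j·2!/j! = 2 - 2 + 1 = 1. Product = 10 × 1 = 10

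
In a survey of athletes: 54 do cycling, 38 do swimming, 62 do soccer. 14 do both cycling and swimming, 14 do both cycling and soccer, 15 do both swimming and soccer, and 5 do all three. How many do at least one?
|A∪B∪C| = 54+38+62-14-14-15+5 = 116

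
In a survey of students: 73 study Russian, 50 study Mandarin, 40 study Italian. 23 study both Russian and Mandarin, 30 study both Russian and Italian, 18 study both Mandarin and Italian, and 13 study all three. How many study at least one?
|A∪B∪C| = 73+50+40-23-30-18+13 = 105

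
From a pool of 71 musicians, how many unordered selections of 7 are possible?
C(71,7) = 71!/(7!×64!) = 1329890705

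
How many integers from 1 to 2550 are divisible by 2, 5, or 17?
⌊2550/2⌋+⌊2550/5⌋+⌊2550/17⌋ - ⌊2550/10⌋-⌊2550/34⌋-⌊2550/85⌋ + ⌊2550/170⌋ = 1275+510+150 - 255-75-30 + 15 = 1590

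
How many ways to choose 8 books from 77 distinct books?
C(77,8) = 77!/(8!×69!) = 21042072975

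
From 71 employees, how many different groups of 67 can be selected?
C(71,67) = 71!/(67!×4!) = 971635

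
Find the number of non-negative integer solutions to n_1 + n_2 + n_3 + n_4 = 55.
C(55+4-1, 4-1) = C(58, 3) = 30856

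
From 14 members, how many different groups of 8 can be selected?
C(14,8) = 14!/(8!×6!) = 3003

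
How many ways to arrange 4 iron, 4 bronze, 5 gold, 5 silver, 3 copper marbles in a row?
21! / (4! × 4! × 5! × 5! × 3!) = 1026615189600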